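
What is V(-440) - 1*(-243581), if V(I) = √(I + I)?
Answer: 243581 + 4*I*√55 ≈ 2.4358e+5 + 29.665*I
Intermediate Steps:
V(I) = √2*√I (V(I) = √(2*I) = √2*√I)
V(-440) - 1*(-243581) = √2*√(-440) - 1*(-243581) = √2*(2*I*√110) + 243581 = 4*I*√55 + 243581 = 243581 + 4*I*√55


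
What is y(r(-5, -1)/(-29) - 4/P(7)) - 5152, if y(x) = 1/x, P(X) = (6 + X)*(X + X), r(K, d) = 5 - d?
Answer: -3114447/604 ≈ -5156.4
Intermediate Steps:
P(X) = 2*X*(6 + X) (P(X) = (6 + X)*(2*X) = 2*X*(6 + X))
y(r(-5, -1)/(-29) - 4/P(7)) - 5152 = 1/((5 - 1*(-1))/(-29) - 4*1/(14*(6 + 7))) - 5152 = 1/((5 + 1)*(-1/29) - 4/(2*7*13)) - 5152 = 1/(6*(-1/29) - 4/182) - 5152 = 1/(-6/29 - 4*1/182) - 5152 = 1/(-6/29 - 2/91) - 5152 = 1/(-604/2639) - 5152 = -2639/604 - 5152 = -3114447/604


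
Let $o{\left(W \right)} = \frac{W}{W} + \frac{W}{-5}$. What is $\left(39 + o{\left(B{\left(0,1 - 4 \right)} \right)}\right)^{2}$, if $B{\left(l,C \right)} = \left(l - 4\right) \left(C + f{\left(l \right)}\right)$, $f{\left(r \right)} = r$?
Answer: $\frac{35344}{25} \approx 1413.8$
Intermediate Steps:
$B{\left(l,C \right)} = \left(-4 + l\right) \left(C + l\right)$ ($B{\left(l,C \right)} = \left(l - 4\right) \left(C + l\right) = \left(-4 + l\right) \left(C + l\right)$)
$o{\left(W \right)} = 1 - \frac{W}{5}$ ($o{\left(W \right)} = 1 + W \left(- \frac{1}{5}\right) = 1 - \frac{W}{5}$)
$\left(39 + o{\left(B{\left(0,1 - 4 \right)} \right)}\right)^{2} = \left(39 + \left(1 - \frac{0^{2} - 4 \left(1 - 4\right) - 0 + \left(1 - 4\right) 0}{5}\right)\right)^{2} = \left(39 + \left(1 - \frac{0 - -12 + 0 - 0}{5}\right)\right)^{2} = \left(39 + \left(1 - \frac{0 + 12 + 0 + 0}{5}\right)\right)^{2} = \left(39 + \left(1 - \frac{12}{5}\right)\right)^{2} = \left(39 - \frac{7}{5}\right)^{2} = \left(\frac{188}{5}\right)^{2} = \frac{35344}{25}$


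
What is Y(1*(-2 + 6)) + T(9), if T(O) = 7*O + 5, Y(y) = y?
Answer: 72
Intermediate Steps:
T(O) = 5 + 7*O
Y(1*(-2 + 6)) + T(9) = 1*(-2 + 6) + (5 + 7*9) = 1*4 + (5 + 63) = 4 + 68 = 72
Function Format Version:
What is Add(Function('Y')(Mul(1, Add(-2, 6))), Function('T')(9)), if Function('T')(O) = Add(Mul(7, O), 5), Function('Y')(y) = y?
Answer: 72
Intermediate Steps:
Function('T')(O) = Add(5, Mul(7, O))
Add(Function('Y')(Mul(1, Add(-2, 6))), Function('T')(9)) = Add(Mul(1, Add(-2, 6)), Add(5, Mul(7, 9))) = Add(Mul(1, 4), Add(5, 63)) = Add(4, 68) = 72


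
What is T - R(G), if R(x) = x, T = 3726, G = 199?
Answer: 3527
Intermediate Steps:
T - R(G) = 3726 - 1*199 = 3726 - 199 = 3527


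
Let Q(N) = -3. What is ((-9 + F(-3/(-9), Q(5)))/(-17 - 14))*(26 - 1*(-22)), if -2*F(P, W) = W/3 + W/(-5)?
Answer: 2112/155 ≈ 13.626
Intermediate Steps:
F(P, W) = -W/15 (F(P, W) = -(W/3 + W/(-5))/2 = -(W*(⅓) + W*(-⅕))/2 = -(W/3 - W/5)/2 = -W/15)
((-9 + F(-3/(-9), Q(5)))/(-17 - 14))*(26 - 1*(-22)) = ((-9 - 1/15*(-3))/(-17 - 14))*(26 - 1*(-22)) = ((-9 + ⅕)/(-31))*(26 + 22) = -44/5*(-1/31)*48 = (44/155)*48 = 2112/155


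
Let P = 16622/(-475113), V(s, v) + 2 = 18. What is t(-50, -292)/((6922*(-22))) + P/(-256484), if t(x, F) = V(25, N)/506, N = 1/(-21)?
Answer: -41807638199/586870124655342198 ≈ -7.1238e-8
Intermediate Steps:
N = -1/21 ≈ -0.047619
V(s, v) = 16 (V(s, v) = -2 + 18 = 16)
t(x, F) = 8/253 (t(x, F) = 16/506 = 16*(1/506) = 8/253)
P = -16622/475113 (P = 16622*(-1/475113) = -16622/475113 ≈ -0.034985)
t(-50, -292)/((6922*(-22))) + P/(-256484) = 8/(253*((6922*(-22)))) - 16622/475113/(-256484) = (8/253)/(-152284) - 16622/475113*(-1/256484) = (8/253)*(-1/152284) + 8311/60929441346 = -2/9631963 + 8311/60929441346 = -41807638199/586870124655342198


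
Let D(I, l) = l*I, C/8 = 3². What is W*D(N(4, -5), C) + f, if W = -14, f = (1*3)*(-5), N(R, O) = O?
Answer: 5025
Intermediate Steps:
C = 72 (C = 8*3² = 8*9 = 72)
D(I, l) = I*l
f = -15 (f = 3*(-5) = -15)
W*D(N(4, -5), C) + f = -(-70)*72 - 15 = -14*(-360) - 15 = 5040 - 15 = 5025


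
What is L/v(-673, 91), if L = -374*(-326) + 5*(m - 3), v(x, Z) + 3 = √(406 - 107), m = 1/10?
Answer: 731457/580 + 243819*√299/580 ≈ 8530.1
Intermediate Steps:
m = ⅒ ≈ 0.10000
v(x, Z) = -3 + √299 (v(x, Z) = -3 + √(406 - 107) = -3 + √299)
L = 243819/2 (L = -374*(-326) + 5*(⅒ - 3) = 121924 + 5*(-29/10) = 121924 - 29/2 = 243819/2 ≈ 1.2191e+5)
L/v(-673, 91) = 243819/(2*(-3 + √299))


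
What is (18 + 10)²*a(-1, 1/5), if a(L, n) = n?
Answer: 784/5 ≈ 156.80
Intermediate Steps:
(18 + 10)²*a(-1, 1/5) = (18 + 10)²*(1/5) = 28²*(1*(⅕)) = 784*(⅕) = 784/5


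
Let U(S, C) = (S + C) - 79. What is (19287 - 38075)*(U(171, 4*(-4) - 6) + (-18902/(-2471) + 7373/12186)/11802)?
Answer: -16692232646066945/12692041929 ≈ -1.3152e+6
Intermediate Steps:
U(S, C) = -79 + C + S (U(S, C) = (C + S) - 79 = -79 + C + S)
(19287 - 38075)*(U(171, 4*(-4) - 6) + (-18902/(-2471) + 7373/12186)/11802) = (19287 - 38075)*((-79 + (4*(-4) - 6) + 171) + (-18902/(-2471) + 7373/12186)/11802) = -18788*((-79 + (-16 - 6) + 171) + (-18902*(-1/2471) + 7373*(1/12186))*(1/11802)) = -18788*((-79 - 22 + 171) + (18902/2471 + 7373/12186)*(1/11802)) = -18788*(70 + (248558455/30111606)*(1/11802)) = -18788*(70 + 248558455/355377174012) = -18788*24876650739295/355377174012 = -16692232646066945/12692041929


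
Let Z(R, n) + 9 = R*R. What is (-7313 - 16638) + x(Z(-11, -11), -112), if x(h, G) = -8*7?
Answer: -24007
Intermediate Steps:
Z(R, n) = -9 + R² (Z(R, n) = -9 + R*R = -9 + R²)
x(h, G) = -56
(-7313 - 16638) + x(Z(-11, -11), -112) = (-7313 - 16638) - 56 = -23951 - 56 = -24007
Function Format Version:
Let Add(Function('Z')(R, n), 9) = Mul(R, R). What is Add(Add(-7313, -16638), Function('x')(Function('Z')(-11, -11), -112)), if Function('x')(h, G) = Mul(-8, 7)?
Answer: -24007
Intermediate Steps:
Function('Z')(R, n) = Add(-9, Pow(R, 2)) (Function('Z')(R, n) = Add(-9, Mul(R, R)) = Add(-9, Pow(R, 2)))
Function('x')(h, G) = -56
Add(Add(-7313, -16638), Function('x')(Function('Z')(-11, -11), -112)) = Add(Add(-7313, -16638), -56) = Add(-23951, -56) = -24007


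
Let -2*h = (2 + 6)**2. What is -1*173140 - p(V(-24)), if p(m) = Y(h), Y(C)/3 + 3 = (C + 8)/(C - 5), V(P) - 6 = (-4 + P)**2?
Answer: -6405919/37 ≈ -1.7313e+5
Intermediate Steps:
V(P) = 6 + (-4 + P)**2
h = -32 (h = -(2 + 6)**2/2 = -1/2*8**2 = -1/2*64 = -32)
Y(C) = -9 + 3*(8 + C)/(-5 + C) (Y(C) = -9 + 3*((C + 8)/(C - 5)) = -9 + 3*((8 + C)/(-5 + C)) = -9 + 3*(8 + C)/(-5 + C))
p(m) = -261/37 (p(m) = 3*(23 - 2*(-32))/(-5 - 32) = 3*(23 + 64)/(-37) = 3*(-1/37)*87 = -261/37)
-1*173140 - p(V(-24)) = -1*173140 - 1*(-261/37) = -173140 + 261/37 = -6405919/37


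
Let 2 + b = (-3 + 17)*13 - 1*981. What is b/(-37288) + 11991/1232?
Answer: 8001915/820336 ≈ 9.7544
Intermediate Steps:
b = -801 (b = -2 + ((-3 + 17)*13 - 1*981) = -2 + (14*13 - 981) = -2 + (182 - 981) = -2 - 799 = -801)
b/(-37288) + 11991/1232 = -801/(-37288) + 11991/1232 = -801*(-1/37288) + 11991*(1/1232) = 801/37288 + 1713/176 = 8001915/820336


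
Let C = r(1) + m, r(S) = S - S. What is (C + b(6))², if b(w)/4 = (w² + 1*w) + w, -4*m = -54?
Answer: 168921/4 ≈ 42230.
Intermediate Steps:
m = 27/2 (m = -¼*(-54) = 27/2 ≈ 13.500)
r(S) = 0
b(w) = 4*w² + 8*w (b(w) = 4*((w² + 1*w) + w) = 4*((w² + w) + w) = 4*((w + w²) + w) = 4*(w² + 2*w) = 4*w² + 8*w)
C = 27/2 (C = 0 + 27/2 = 27/2 ≈ 13.500)
(C + b(6))² = (27/2 + 4*6*(2 + 6))² = (27/2 + 4*6*8)² = (27/2 + 192)² = (411/2)² = 168921/4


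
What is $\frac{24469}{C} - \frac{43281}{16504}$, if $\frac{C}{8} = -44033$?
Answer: $- \frac{489067955}{181680158} \approx -2.6919$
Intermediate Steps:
$C = -352264$ ($C = 8 \left(-44033\right) = -352264$)
$\frac{24469}{C} - \frac{43281}{16504} = \frac{24469}{-352264} - \frac{43281}{16504} = 24469 \left(- \frac{1}{352264}\right) - \frac{43281}{16504} = - \frac{24469}{352264} - \frac{43281}{16504} = - \frac{489067955}{181680158}$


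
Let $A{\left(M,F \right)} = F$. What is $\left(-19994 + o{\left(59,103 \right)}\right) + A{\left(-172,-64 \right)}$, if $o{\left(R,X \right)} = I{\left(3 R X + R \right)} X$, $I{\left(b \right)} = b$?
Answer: $1863812$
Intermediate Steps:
$o{\left(R,X \right)} = X \left(R + 3 R X\right)$ ($o{\left(R,X \right)} = \left(3 R X + R\right) X = \left(R + 3 R X\right) X = X \left(R + 3 R X\right)$)
$\left(-19994 + o{\left(59,103 \right)}\right) + A{\left(-172,-64 \right)} = \left(-19994 + 59 \cdot 103 \left(1 + 3 \cdot 103\right)\right) - 64 = \left(-19994 + 59 \cdot 103 \left(1 + 309\right)\right) - 64 = \left(-19994 + 59 \cdot 103 \cdot 310\right) - 64 = \left(-19994 + 1883870\right) - 64 = 1863876 - 64 = 1863812$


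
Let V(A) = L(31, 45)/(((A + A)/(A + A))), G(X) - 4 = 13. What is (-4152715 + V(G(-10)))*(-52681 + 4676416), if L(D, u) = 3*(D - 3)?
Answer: -19200665296785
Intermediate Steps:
L(D, u) = -9 + 3*D (L(D, u) = 3*(-3 + D) = -9 + 3*D)
G(X) = 17 (G(X) = 4 + 13 = 17)
V(A) = 84 (V(A) = (-9 + 3*31)/(((A + A)/(A + A))) = (-9 + 93)/(((2*A)/((2*A)))) = 84/(((2*A)*(1/(2*A)))) = 84/1 = 84*1 = 84)
(-4152715 + V(G(-10)))*(-52681 + 4676416) = (-4152715 + 84)*(-52681 + 4676416) = -4152631*4623735 = -19200665296785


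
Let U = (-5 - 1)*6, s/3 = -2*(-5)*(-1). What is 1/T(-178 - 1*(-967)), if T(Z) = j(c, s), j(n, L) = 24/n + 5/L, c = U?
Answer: -6/5 ≈ -1.2000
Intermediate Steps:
s = -30 (s = 3*(-2*(-5)*(-1)) = 3*(10*(-1)) = 3*(-10) = -30)
U = -36 (U = -6*6 = -36)
c = -36
j(n, L) = 5/L + 24/n
T(Z) = -5/6 (T(Z) = 5/(-30) + 24/(-36) = 5*(-1/30) + 24*(-1/36) = -1/6 - 2/3 = -5/6)
1/T(-178 - 1*(-967)) = 1/(-5/6) = -6/5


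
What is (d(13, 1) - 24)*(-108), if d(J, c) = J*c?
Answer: 1188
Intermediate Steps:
(d(13, 1) - 24)*(-108) = (13*1 - 24)*(-108) = (13 - 24)*(-108) = -11*(-108) = 1188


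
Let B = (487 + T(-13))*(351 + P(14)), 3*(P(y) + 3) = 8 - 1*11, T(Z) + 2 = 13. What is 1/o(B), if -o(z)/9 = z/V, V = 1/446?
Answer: -1/693643284 ≈ -1.4417e-9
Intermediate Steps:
V = 1/446 ≈ 0.0022422
T(Z) = 11 (T(Z) = -2 + 13 = 11)
P(y) = -4 (P(y) = -3 + (8 - 1*11)/3 = -3 + (8 - 11)/3 = -3 + (⅓)*(-3) = -3 - 1 = -4)
B = 172806 (B = (487 + 11)*(351 - 4) = 498*347 = 172806)
o(z) = -4014*z (o(z) = -9*z/1/446 = -9*z*446 = -4014*z)
1/o(B) = 1/(-4014*172806) = 1/(-693643284) = -1/693643284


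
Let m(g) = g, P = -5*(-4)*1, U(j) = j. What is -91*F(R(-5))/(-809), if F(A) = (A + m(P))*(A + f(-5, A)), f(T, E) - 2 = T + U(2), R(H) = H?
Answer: -8190/809 ≈ -10.124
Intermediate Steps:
P = 20 (P = 20*1 = 20)
f(T, E) = 4 + T (f(T, E) = 2 + (T + 2) = 2 + (2 + T) = 4 + T)
F(A) = (-1 + A)*(20 + A) (F(A) = (A + 20)*(A + (4 - 5)) = (20 + A)*(A - 1) = (20 + A)*(-1 + A) = (-1 + A)*(20 + A))
-91*F(R(-5))/(-809) = -91*(-20 + (-5)**2 + 19*(-5))/(-809) = -91*(-20 + 25 - 95)*(-1/809) = -91*(-90)*(-1/809) = 8190*(-1/809) = -8190/809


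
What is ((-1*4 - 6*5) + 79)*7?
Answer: 315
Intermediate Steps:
((-1*4 - 6*5) + 79)*7 = ((-4 - 30) + 79)*7 = (-34 + 79)*7 = 45*7 = 315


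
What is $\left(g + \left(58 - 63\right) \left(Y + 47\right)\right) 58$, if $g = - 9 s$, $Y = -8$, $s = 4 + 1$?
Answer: $-13920$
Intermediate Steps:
$s = 5$
$g = -45$ ($g = \left(-9\right) 5 = -45$)
$\left(g + \left(58 - 63\right) \left(Y + 47\right)\right) 58 = \left(-45 + \left(58 - 63\right) \left(-8 + 47\right)\right) 58 = \left(-45 - 195\right) 58 = \left(-240\right) 58 = -13920$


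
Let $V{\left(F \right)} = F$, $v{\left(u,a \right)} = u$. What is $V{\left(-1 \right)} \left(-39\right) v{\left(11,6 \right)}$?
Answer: $429$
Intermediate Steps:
$V{\left(-1 \right)} \left(-39\right) v{\left(11,6 \right)} = \left(-1\right) \left(-39\right) 11 = 39 \cdot 11 = 429$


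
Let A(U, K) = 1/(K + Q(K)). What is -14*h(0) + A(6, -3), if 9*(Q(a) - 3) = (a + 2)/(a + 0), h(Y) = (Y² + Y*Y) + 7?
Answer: -71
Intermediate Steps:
h(Y) = 7 + 2*Y² (h(Y) = (Y² + Y²) + 7 = 2*Y² + 7 = 7 + 2*Y²)
Q(a) = 3 + (2 + a)/(9*a) (Q(a) = 3 + ((a + 2)/(a + 0))/9 = 3 + ((2 + a)/a)/9 = 3 + (2 + a)/(9*a))
A(U, K) = 1/(K + 2*(1 + 14*K)/(9*K))
-14*h(0) + A(6, -3) = -14*(7 + 2*0²) + 9*(-3)/(2 + 9*(-3)² + 28*(-3)) = -14*(7 + 2*0) + 9*(-3)/(2 + 9*9 - 84) = -14*(7 + 0) + 9*(-3)/(2 + 81 - 84) = -14*7 + 9*(-3)/(-1) = -98 + 9*(-3)*(-1) = -98 + 27 = -71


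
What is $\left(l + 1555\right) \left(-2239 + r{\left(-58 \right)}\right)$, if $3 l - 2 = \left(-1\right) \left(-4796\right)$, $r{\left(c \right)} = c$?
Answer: $- \frac{21736511}{3} \approx -7.2455 \cdot 10^{6}$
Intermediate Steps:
$l = \frac{4798}{3}$ ($l = \frac{2}{3} + \frac{\left(-1\right) \left(-4796\right)}{3} = \frac{2}{3} + \frac{1}{3} \cdot 4796 = \frac{2}{3} + \frac{4796}{3} = \frac{4798}{3} \approx 1599.3$)
$\left(l + 1555\right) \left(-2239 + r{\left(-58 \right)}\right) = \left(\frac{4798}{3} + 1555\right) \left(-2239 - 58\right) = \frac{9463}{3} \left(-2297\right) = - \frac{21736511}{3}$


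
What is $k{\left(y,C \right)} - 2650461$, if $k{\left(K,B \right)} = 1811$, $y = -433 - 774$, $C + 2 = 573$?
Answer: $-2648650$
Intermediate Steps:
$C = 571$ ($C = -2 + 573 = 571$)
$y = -1207$ ($y = -433 - 774 = -1207$)
$k{\left(y,C \right)} - 2650461 = 1811 - 2650461 = -2648650$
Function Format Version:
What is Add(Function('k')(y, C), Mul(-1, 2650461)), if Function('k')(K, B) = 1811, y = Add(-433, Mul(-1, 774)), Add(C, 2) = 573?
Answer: -2648650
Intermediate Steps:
C = 571 (C = Add(-2, 573) = 571)
y = -1207 (y = Add(-433, -774) = -1207)
Add(Function('k')(y, C), Mul(-1, 2650461)) = Add(1811, Mul(-1, 2650461)) = Add(1811, -2650461) = -2648650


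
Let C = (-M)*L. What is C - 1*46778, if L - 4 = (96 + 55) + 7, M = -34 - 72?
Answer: -29606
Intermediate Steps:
M = -106
L = 162 (L = 4 + ((96 + 55) + 7) = 4 + (151 + 7) = 4 + 158 = 162)
C = 17172 (C = -1*(-106)*162 = 106*162 = 17172)
C - 1*46778 = 17172 - 1*46778 = 17172 - 46778 = -29606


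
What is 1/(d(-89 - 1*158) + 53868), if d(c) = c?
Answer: 1/53621 ≈ 1.8649e-5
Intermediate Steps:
1/(d(-89 - 1*158) + 53868) = 1/((-89 - 1*158) + 53868) = 1/((-89 - 158) + 53868) = 1/(-247 + 53868) = 1/53621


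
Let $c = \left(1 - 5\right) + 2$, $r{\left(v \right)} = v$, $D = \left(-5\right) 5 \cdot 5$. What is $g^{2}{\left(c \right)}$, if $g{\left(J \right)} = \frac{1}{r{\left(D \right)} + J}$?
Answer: $\frac{1}{16129} \approx 6.2 \cdot 10^{-5}$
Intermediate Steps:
$D = -125$ ($D = \left(-25\right) 5 = -125$)
$c = -2$ ($c = -4 + 2 = -2$)
$g{\left(J \right)} = \frac{1}{-125 + J}$
$g^{2}{\left(c \right)} = \left(\frac{1}{-125 - 2}\right)^{2} = \left(\frac{1}{-127}\right)^{2} = \left(- \frac{1}{127}\right)^{2} = \frac{1}{16129}$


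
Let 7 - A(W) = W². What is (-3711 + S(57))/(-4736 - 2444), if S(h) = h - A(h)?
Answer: 103/1795 ≈ 0.057382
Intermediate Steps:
A(W) = 7 - W²
S(h) = -7 + h + h² (S(h) = h - (7 - h²) = h + (-7 + h²) = -7 + h + h²)
(-3711 + S(57))/(-4736 - 2444) = (-3711 + (-7 + 57 + 57²))/(-4736 - 2444) = (-3711 + (-7 + 57 + 3249))/(-7180) = (-3711 + 3299)*(-1/7180) = -412*(-1/7180) = 103/1795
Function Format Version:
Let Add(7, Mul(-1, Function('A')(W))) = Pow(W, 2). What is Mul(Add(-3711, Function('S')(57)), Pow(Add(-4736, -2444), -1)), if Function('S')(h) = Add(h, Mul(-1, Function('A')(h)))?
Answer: Rational(103, 1795) ≈ 0.057382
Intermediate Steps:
Function('A')(W) = Add(7, Mul(-1, Pow(W, 2)))
Function('S')(h) = Add(-7, h, Pow(h, 2)) (Function('S')(h) = Add(h, Mul(-1, Add(7, Mul(-1, Pow(h, 2))))) = Add(h, Add(-7, Pow(h, 2))) = Add(-7, h, Pow(h, 2)))
Mul(Add(-3711, Function('S')(57)), Pow(Add(-4736, -2444), -1)) = Mul(Add(-3711, Add(-7, 57, Pow(57, 2))), Pow(Add(-4736, -2444), -1)) = Mul(Add(-3711, Add(-7, 57, 3249)), Pow(-7180, -1)) = Mul(Add(-3711, 3299), Rational(-1, 7180)) = Mul(-412, Rational(-1, 7180)) = Rational(103, 1795)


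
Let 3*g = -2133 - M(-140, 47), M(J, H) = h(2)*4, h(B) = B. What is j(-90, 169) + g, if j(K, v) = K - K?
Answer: -2141/3 ≈ -713.67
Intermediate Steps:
M(J, H) = 8 (M(J, H) = 2*4 = 8)
j(K, v) = 0
g = -2141/3 (g = (-2133 - 1*8)/3 = (-2133 - 8)/3 = (⅓)*(-2141) = -2141/3 ≈ -713.67)
j(-90, 169) + g = 0 - 2141/3 = -2141/3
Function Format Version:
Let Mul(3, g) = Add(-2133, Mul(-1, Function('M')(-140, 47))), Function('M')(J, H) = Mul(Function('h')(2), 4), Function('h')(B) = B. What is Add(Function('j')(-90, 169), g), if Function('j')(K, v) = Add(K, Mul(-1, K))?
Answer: Rational(-2141, 3) ≈ -713.67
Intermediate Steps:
Function('M')(J, H) = 8 (Function('M')(J, H) = Mul(2, 4) = 8)
Function('j')(K, v) = 0
g = Rational(-2141, 3) (g = Mul(Rational(1, 3), Add(-2133, Mul(-1, 8))) = Mul(Rational(1, 3), Add(-2133, -8)) = Mul(Rational(1, 3), -2141) = Rational(-2141, 3) ≈ -713.67)
Add(Function('j')(-90, 169), g) = Add(0, Rational(-2141, 3)) = Rational(-2141, 3)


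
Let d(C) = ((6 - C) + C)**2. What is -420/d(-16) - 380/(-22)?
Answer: 185/33 ≈ 5.6061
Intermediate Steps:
d(C) = 36 (d(C) = 6**2 = 36)
-420/d(-16) - 380/(-22) = -420/36 - 380/(-22) = -420*1/36 - 380*(-1/22) = -35/3 + 190/11 = 185/33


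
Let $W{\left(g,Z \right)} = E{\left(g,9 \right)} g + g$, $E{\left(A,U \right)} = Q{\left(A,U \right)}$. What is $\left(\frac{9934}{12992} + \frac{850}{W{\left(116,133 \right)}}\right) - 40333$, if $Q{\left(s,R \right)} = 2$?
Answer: $- \frac{785947003}{19488} \approx -40330.0$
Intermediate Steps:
$E{\left(A,U \right)} = 2$
$W{\left(g,Z \right)} = 3 g$ ($W{\left(g,Z \right)} = 2 g + g = 3 g$)
$\left(\frac{9934}{12992} + \frac{850}{W{\left(116,133 \right)}}\right) - 40333 = \left(\frac{9934}{12992} + \frac{850}{3 \cdot 116}\right) - 40333 = \left(9934 \cdot \frac{1}{12992} + \frac{850}{348}\right) - 40333 = \left(\frac{4967}{6496} + 850 \cdot \frac{1}{348}\right) - 40333 = \left(\frac{4967}{6496} + \frac{425}{174}\right) - 40333 = \frac{62501}{19488} - 40333 = - \frac{785947003}{19488}$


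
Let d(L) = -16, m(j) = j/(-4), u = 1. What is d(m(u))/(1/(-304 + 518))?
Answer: -3424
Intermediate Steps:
m(j) = -j/4 (m(j) = j*(-¼) = -j/4)
d(m(u))/(1/(-304 + 518)) = -16/(1/(-304 + 518)) = -16/(1/214) = -16/1/214 = -16*214 = -3424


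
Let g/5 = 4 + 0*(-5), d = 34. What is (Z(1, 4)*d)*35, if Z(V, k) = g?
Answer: 23800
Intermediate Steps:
g = 20 (g = 5*(4 + 0*(-5)) = 5*(4 + 0) = 5*4 = 20)
Z(V, k) = 20
(Z(1, 4)*d)*35 = (20*34)*35 = 680*35 = 23800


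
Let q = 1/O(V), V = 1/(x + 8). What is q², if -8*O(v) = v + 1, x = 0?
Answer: 4096/81 ≈ 50.568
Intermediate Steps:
V = ⅛ (V = 1/(0 + 8) = 1/8 = ⅛ ≈ 0.12500)
O(v) = -⅛ - v/8 (O(v) = -(v + 1)/8 = -(1 + v)/8 = -⅛ - v/8)
q = -64/9 (q = 1/(-⅛ - ⅛*⅛) = 1/(-⅛ - 1/64) = 1/(-9/64) = -64/9 ≈ -7.1111)
q² = (-64/9)² = 4096/81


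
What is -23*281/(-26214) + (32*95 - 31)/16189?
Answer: 183507433/424378446 ≈ 0.43241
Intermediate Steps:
-23*281/(-26214) + (32*95 - 31)/16189 = -6463*(-1/26214) + (3040 - 31)*(1/16189) = 6463/26214 + 3009*(1/16189) = 6463/26214 + 3009/16189 = 183507433/424378446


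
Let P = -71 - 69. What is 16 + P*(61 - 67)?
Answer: 856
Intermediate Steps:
P = -140
16 + P*(61 - 67) = 16 - 140*(61 - 67) = 16 - 140*(-6) = 16 + 840 = 856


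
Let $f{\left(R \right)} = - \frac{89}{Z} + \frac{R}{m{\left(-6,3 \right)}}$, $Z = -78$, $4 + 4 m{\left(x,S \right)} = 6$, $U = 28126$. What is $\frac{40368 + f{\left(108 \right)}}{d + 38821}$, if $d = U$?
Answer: $\frac{3165641}{5221866} \approx 0.60623$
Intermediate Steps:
$m{\left(x,S \right)} = \frac{1}{2}$ ($m{\left(x,S \right)} = -1 + \frac{1}{4} \cdot 6 = -1 + \frac{3}{2} = \frac{1}{2}$)
$d = 28126$
$f{\left(R \right)} = \frac{89}{78} + 2 R$ ($f{\left(R \right)} = - \frac{89}{-78} + R \frac{1}{\frac{1}{2}} = \left(-89\right) \left(- \frac{1}{78}\right) + R 2 = \frac{89}{78} + 2 R$)
$\frac{40368 + f{\left(108 \right)}}{d + 38821} = \frac{40368 + \left(\frac{89}{78} + 2 \cdot 108\right)}{28126 + 38821} = \frac{40368 + \left(\frac{89}{78} + 216\right)}{66947} = \left(40368 + \frac{16937}{78}\right) \frac{1}{66947} = \frac{3165641}{78} \cdot \frac{1}{66947} = \frac{3165641}{5221866}$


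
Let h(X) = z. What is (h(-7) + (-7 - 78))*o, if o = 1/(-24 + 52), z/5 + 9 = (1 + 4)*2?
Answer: -20/7 ≈ -2.8571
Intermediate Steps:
z = 5 (z = -45 + 5*((1 + 4)*2) = -45 + 5*(5*2) = -45 + 5*10 = -45 + 50 = 5)
h(X) = 5
o = 1/28 ≈ 0.035714
(h(-7) + (-7 - 78))*o = (5 + (-7 - 78))*(1/28) = (5 - 85)*(1/28) = -80*1/28 = -20/7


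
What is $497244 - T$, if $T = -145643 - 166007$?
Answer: $808894$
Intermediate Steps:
$T = -311650$ ($T = -145643 - 166007 = -311650$)
$497244 - T = 497244 - -311650 = 497244 + 311650 = 808894$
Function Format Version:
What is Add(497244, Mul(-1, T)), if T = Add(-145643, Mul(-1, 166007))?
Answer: 808894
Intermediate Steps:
T = -311650 (T = Add(-145643, -166007) = -311650)
Add(497244, Mul(-1, T)) = Add(497244, Mul(-1, -311650)) = Add(497244, 311650) = 808894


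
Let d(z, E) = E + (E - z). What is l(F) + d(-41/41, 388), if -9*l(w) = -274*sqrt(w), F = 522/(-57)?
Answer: 777 + 274*I*sqrt(3306)/171 ≈ 777.0 + 92.131*I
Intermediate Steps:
d(z, E) = -z + 2*E
F = -174/19 (F = 522*(-1/57) = -174/19 ≈ -9.1579)
l(w) = 274*sqrt(w)/9 (l(w) = -(-274)*sqrt(w)/9 = 274*sqrt(w)/9)
l(F) + d(-41/41, 388) = 274*sqrt(-174/19)/9 + (-(-41)/41 + 2*388) = 274*(I*sqrt(3306)/19)/9 + (-(-41)/41 + 776) = 274*I*sqrt(3306)/171 + (-1*(-1) + 776) = 274*I*sqrt(3306)/171 + (1 + 776) = 274*I*sqrt(3306)/171 + 777 = 777 + 274*I*sqrt(3306)/171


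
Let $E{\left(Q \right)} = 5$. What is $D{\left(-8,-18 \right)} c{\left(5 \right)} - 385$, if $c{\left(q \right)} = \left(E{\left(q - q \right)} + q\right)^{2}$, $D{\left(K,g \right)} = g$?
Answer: $-2185$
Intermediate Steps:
$c{\left(q \right)} = \left(5 + q\right)^{2}$
$D{\left(-8,-18 \right)} c{\left(5 \right)} - 385 = - 18 \left(5 + 5\right)^{2} - 385 = - 18 \cdot 10^{2} - 385 = \left(-18\right) 100 - 385 = -1800 - 385 = -2185$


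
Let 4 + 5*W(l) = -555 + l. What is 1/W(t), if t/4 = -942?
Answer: -5/4327 ≈ -0.0011555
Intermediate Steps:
t = -3768 (t = 4*(-942) = -3768)
W(l) = -559/5 + l/5 (W(l) = -4/5 + (-555 + l)/5 = -4/5 + (-111 + l/5) = -559/5 + l/5)
1/W(t) = 1/(-559/5 + (1/5)*(-3768)) = 1/(-559/5 - 3768/5) = 1/(-4327/5) = -5/4327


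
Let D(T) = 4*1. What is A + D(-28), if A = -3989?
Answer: -3985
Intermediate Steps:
D(T) = 4
A + D(-28) = -3989 + 4 = -3985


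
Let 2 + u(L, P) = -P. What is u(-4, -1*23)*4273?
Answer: 89733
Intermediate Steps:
u(L, P) = -2 - P
u(-4, -1*23)*4273 = (-2 - (-1)*23)*4273 = (-2 - 1*(-23))*4273 = (-2 + 23)*4273 = 21*4273 = 89733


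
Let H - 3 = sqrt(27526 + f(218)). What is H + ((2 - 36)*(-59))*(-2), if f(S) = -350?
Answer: -4009 + 2*sqrt(6794) ≈ -3844.1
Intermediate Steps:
H = 3 + 2*sqrt(6794) (H = 3 + sqrt(27526 - 350) = 3 + sqrt(27176) = 3 + 2*sqrt(6794) ≈ 167.85)
H + ((2 - 36)*(-59))*(-2) = (3 + 2*sqrt(6794)) + ((2 - 36)*(-59))*(-2) = (3 + 2*sqrt(6794)) - 34*(-59)*(-2) = (3 + 2*sqrt(6794)) + 2006*(-2) = (3 + 2*sqrt(6794)) - 4012 = -4009 + 2*sqrt(6794)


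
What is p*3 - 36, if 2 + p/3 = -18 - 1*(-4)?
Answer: -180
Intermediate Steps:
p = -48 (p = -6 + 3*(-18 - 1*(-4)) = -6 + 3*(-18 + 4) = -6 + 3*(-14) = -6 - 42 = -48)
p*3 - 36 = -48*3 - 36 = -144 - 36 = -180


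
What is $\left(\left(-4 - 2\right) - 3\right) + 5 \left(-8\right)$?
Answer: $-49$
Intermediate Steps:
$\left(\left(-4 - 2\right) - 3\right) + 5 \left(-8\right) = \left(-6 - 3\right) - 40 = -9 - 40 = -49$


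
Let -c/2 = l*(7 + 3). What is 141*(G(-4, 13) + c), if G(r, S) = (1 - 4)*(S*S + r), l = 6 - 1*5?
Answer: -72615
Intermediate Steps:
l = 1 (l = 6 - 5 = 1)
c = -20 (c = -2*(7 + 3) = -2*10 = -20)
G(r, S) = -3*r - 3*S² (G(r, S) = -3*(S² + r) = -3*(r + S²) = -3*r - 3*S²)
141*(G(-4, 13) + c) = 141*((-3*(-4) - 3*13²) - 20) = 141*((12 - 3*169) - 20) = 141*((12 - 507) - 20) = 141*(-495 - 20) = 141*(-515) = -72615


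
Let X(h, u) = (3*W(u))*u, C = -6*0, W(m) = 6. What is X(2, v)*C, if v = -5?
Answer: 0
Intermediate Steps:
C = 0
X(h, u) = 18*u (X(h, u) = (3*6)*u = 18*u)
X(2, v)*C = (18*(-5))*0 = -90*0 = 0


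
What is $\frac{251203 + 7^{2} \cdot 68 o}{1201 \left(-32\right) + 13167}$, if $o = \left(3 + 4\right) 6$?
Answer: $- \frac{391147}{25265} \approx -15.482$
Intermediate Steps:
$o = 42$ ($o = 7 \cdot 6 = 42$)
$\frac{251203 + 7^{2} \cdot 68 o}{1201 \left(-32\right) + 13167} = \frac{251203 + 7^{2} \cdot 68 \cdot 42}{1201 \left(-32\right) + 13167} = \frac{251203 + 49 \cdot 68 \cdot 42}{-38432 + 13167} = \frac{251203 + 3332 \cdot 42}{-25265} = \left(251203 + 139944\right) \left(- \frac{1}{25265}\right) = 391147 \left(- \frac{1}{25265}\right) = - \frac{391147}{25265}$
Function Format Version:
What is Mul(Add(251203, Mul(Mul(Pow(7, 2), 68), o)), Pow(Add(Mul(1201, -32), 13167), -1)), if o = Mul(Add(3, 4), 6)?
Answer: Rational(-391147, 25265) ≈ -15.482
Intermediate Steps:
o = 42 (o = Mul(7, 6) = 42)
Mul(Add(251203, Mul(Mul(Pow(7, 2), 68), o)), Pow(Add(Mul(1201, -32), 13167), -1)) = Mul(Add(251203, Mul(Mul(Pow(7, 2), 68), 42)), Pow(Add(Mul(1201, -32), 13167), -1)) = Mul(Add(251203, Mul(Mul(49, 68), 42)), Pow(Add(-38432, 13167), -1)) = Mul(Add(251203, Mul(3332, 42)), Pow(-25265, -1)) = Mul(Add(251203, 139944), Rational(-1, 25265)) = Mul(391147, Rational(-1, 25265)) = Rational(-391147, 25265)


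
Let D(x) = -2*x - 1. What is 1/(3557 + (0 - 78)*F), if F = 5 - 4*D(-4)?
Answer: 1/5351 ≈ 0.00018688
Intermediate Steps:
D(x) = -1 - 2*x
F = -23 (F = 5 - 4*(-1 - 2*(-4)) = 5 - 4*(-1 + 8) = 5 - 4*7 = 5 - 28 = -23)
1/(3557 + (0 - 78)*F) = 1/(3557 + (0 - 78)*(-23)) = 1/(3557 - 78*(-23)) = 1/(3557 + 1794) = 1/5351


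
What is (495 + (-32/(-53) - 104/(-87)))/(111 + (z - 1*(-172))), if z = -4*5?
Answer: 2290741/1212693 ≈ 1.8890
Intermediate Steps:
z = -20
(495 + (-32/(-53) - 104/(-87)))/(111 + (z - 1*(-172))) = (495 + (-32/(-53) - 104/(-87)))/(111 + (-20 - 1*(-172))) = (495 + (-32*(-1/53) - 104*(-1/87)))/(111 + (-20 + 172)) = (495 + (32/53 + 104/87))/(111 + 152) = (495 + 8296/4611)/263 = (2290741/4611)*(1/263) = 2290741/1212693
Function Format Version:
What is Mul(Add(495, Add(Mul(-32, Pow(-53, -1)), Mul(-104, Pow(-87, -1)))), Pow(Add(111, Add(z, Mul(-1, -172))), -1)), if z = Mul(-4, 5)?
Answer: Rational(2290741, 1212693) ≈ 1.8890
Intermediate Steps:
z = -20
Mul(Add(495, Add(Mul(-32, Pow(-53, -1)), Mul(-104, Pow(-87, -1)))), Pow(Add(111, Add(z, Mul(-1, -172))), -1)) = Mul(Add(495, Add(Mul(-32, Pow(-53, -1)), Mul(-104, Pow(-87, -1)))), Pow(Add(111, Add(-20, Mul(-1, -172))), -1)) = Mul(Add(495, Add(Mul(-32, Rational(-1, 53)), Mul(-104, Rational(-1, 87)))), Pow(Add(111, Add(-20, 172)), -1)) = Mul(Add(495, Add(Rational(32, 53), Rational(104, 87))), Pow(Add(111, 152), -1)) = Mul(Add(495, Rational(8296, 4611)), Pow(263, -1)) = Mul(Rational(2290741, 4611), Rational(1, 263)) = Rational(2290741, 1212693)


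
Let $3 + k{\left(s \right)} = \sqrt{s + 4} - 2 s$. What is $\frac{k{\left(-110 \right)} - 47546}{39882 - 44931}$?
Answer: $\frac{47329}{5049} - \frac{i \sqrt{106}}{5049} \approx 9.3739 - 0.0020391 i$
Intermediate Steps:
$k{\left(s \right)} = -3 + \sqrt{4 + s} - 2 s$ ($k{\left(s \right)} = -3 - \left(- \sqrt{s + 4} + 2 s\right) = -3 - \left(- \sqrt{4 + s} + 2 s\right) = -3 + \sqrt{4 + s} - 2 s$)
$\frac{k{\left(-110 \right)} - 47546}{39882 - 44931} = \frac{\left(-3 + \sqrt{4 - 110} - -220\right) - 47546}{39882 - 44931} = \frac{\left(-3 + \sqrt{-106} + 220\right) - 47546}{-5049} = \left(\left(-3 + i \sqrt{106} + 220\right) - 47546\right) \left(- \frac{1}{5049}\right) = \left(\left(217 + i \sqrt{106}\right) - 47546\right) \left(- \frac{1}{5049}\right) = \left(-47329 + i \sqrt{106}\right) \left(- \frac{1}{5049}\right) = \frac{47329}{5049} - \frac{i \sqrt{106}}{5049}$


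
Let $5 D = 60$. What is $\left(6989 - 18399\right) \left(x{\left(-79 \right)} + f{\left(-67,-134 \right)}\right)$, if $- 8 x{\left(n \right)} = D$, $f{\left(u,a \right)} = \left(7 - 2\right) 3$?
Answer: $-154035$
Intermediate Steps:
$D = 12$ ($D = \frac{1}{5} \cdot 60 = 12$)
$f{\left(u,a \right)} = 15$ ($f{\left(u,a \right)} = 5 \cdot 3 = 15$)
$x{\left(n \right)} = - \frac{3}{2}$ ($x{\left(n \right)} = \left(- \frac{1}{8}\right) 12 = - \frac{3}{2}$)
$\left(6989 - 18399\right) \left(x{\left(-79 \right)} + f{\left(-67,-134 \right)}\right) = \left(6989 - 18399\right) \left(- \frac{3}{2} + 15\right) = \left(-11410\right) \frac{27}{2} = -154035$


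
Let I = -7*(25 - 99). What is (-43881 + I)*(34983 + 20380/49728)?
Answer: -18859164984613/12432 ≈ -1.5170e+9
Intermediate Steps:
I = 518 (I = -7*(-74) = 518)
(-43881 + I)*(34983 + 20380/49728) = (-43881 + 518)*(34983 + 20380/49728) = -43363*(34983 + 20380*(1/49728)) = -43363*(34983 + 5095/12432) = -43363*434913751/12432 = -18859164984613/12432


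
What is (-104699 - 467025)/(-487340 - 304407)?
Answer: 571724/791747 ≈ 0.72210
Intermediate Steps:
(-104699 - 467025)/(-487340 - 304407) = -571724/(-791747) = -571724*(-1/791747) = 571724/791747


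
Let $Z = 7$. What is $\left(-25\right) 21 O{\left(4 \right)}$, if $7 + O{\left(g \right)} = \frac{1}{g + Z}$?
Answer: $\frac{39900}{11} \approx 3627.3$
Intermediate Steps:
$O{\left(g \right)} = -7 + \frac{1}{7 + g}$ ($O{\left(g \right)} = -7 + \frac{1}{g + 7} = -7 + \frac{1}{7 + g}$)
$\left(-25\right) 21 O{\left(4 \right)} = \left(-25\right) 21 \frac{-48 - 28}{7 + 4} = - 525 \frac{-48 - 28}{11} = - 525 \cdot \frac{1}{11} \left(-76\right) = \left(-525\right) \left(- \frac{76}{11}\right) = \frac{39900}{11}$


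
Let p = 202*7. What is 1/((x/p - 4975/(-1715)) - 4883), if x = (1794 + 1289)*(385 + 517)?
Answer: -34643/100930057 ≈ -0.00034324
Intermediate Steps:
p = 1414
x = 2780866 (x = 3083*902 = 2780866)
1/((x/p - 4975/(-1715)) - 4883) = 1/((2780866/1414 - 4975/(-1715)) - 4883) = 1/((2780866*(1/1414) - 4975*(-1/1715)) - 4883) = 1/((1390433/707 + 995/343) - 4883) = 1/(68231712/34643 - 4883) = 1/(-100930057/34643) = -34643/100930057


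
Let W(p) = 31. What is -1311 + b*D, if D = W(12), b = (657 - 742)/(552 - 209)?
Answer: -452308/343 ≈ -1318.7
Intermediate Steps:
b = -85/343 ≈ -0.24781
D = 31
-1311 + b*D = -1311 - 85/343*31 = -1311 - 2635/343 = -452308/343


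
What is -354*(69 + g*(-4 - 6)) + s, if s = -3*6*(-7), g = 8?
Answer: 4020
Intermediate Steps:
s = 126 (s = -18*(-7) = 126)
-354*(69 + g*(-4 - 6)) + s = -354*(69 + 8*(-4 - 6)) + 126 = -354*(69 + 8*(-10)) + 126 = -354*(69 - 80) + 126 = -354*(-11) + 126 = 3894 + 126 = 4020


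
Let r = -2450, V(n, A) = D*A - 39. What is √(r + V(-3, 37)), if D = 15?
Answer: I*√1934 ≈ 43.977*I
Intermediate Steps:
V(n, A) = -39 + 15*A (V(n, A) = 15*A - 39 = -39 + 15*A)
√(r + V(-3, 37)) = √(-2450 + (-39 + 15*37)) = √(-2450 + (-39 + 555)) = √(-2450 + 516) = √(-1934) = I*√1934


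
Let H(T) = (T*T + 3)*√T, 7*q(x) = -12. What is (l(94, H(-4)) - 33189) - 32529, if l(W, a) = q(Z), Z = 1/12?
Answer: -460038/7 ≈ -65720.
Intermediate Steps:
Z = 1/12 ≈ 0.083333
q(x) = -12/7 (q(x) = (⅐)*(-12) = -12/7)
H(T) = √T*(3 + T²) (H(T) = (T² + 3)*√T = (3 + T²)*√T = √T*(3 + T²))
l(W, a) = -12/7
(l(94, H(-4)) - 33189) - 32529 = (-12/7 - 33189) - 32529 = -232335/7 - 32529 = -460038/7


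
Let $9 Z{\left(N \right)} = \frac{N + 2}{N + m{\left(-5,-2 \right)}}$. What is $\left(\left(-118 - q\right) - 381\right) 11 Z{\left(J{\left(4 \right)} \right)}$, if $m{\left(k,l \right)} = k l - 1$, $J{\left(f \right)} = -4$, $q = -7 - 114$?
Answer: $\frac{924}{5} \approx 184.8$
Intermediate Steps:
$q = -121$ ($q = -7 - 114 = -121$)
$m{\left(k,l \right)} = -1 + k l$
$Z{\left(N \right)} = \frac{2 + N}{9 \left(9 + N\right)}$ ($Z{\left(N \right)} = \frac{\left(N + 2\right) \frac{1}{N - -9}}{9} = \frac{\left(2 + N\right) \frac{1}{N + \left(-1 + 10\right)}}{9} = \frac{\left(2 + N\right) \frac{1}{N + 9}}{9} = \frac{\left(2 + N\right) \frac{1}{9 + N}}{9} = \frac{\frac{1}{9 + N} \left(2 + N\right)}{9} = \frac{2 + N}{9 \left(9 + N\right)}$)
$\left(\left(-118 - q\right) - 381\right) 11 Z{\left(J{\left(4 \right)} \right)} = \left(\left(-118 - -121\right) - 381\right) 11 \frac{2 - 4}{9 \left(9 - 4\right)} = \left(\left(-118 + 121\right) - 381\right) 11 \cdot \frac{1}{9} \cdot \frac{1}{5} \left(-2\right) = \left(3 - 381\right) 11 \cdot \frac{1}{9} \cdot \frac{1}{5} \left(-2\right) = - 378 \cdot 11 \left(- \frac{2}{45}\right) = \left(-378\right) \left(- \frac{22}{45}\right) = \frac{924}{5}$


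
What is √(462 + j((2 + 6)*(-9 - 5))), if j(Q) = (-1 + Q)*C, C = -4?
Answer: √914 ≈ 30.232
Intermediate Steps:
j(Q) = 4 - 4*Q (j(Q) = (-1 + Q)*(-4) = 4 - 4*Q)
√(462 + j((2 + 6)*(-9 - 5))) = √(462 + (4 - 4*(2 + 6)*(-9 - 5))) = √(462 + (4 - 32*(-14))) = √(462 + (4 - 4*(-112))) = √(462 + (4 + 448)) = √(462 + 452) = √914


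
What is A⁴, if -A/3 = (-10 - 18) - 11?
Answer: 187388721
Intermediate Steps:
A = 117 (A = -3*((-10 - 18) - 11) = -3*(-28 - 11) = -3*(-39) = 117)
A⁴ = 117⁴ = 187388721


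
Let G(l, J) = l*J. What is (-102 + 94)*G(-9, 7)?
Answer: 504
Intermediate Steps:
G(l, J) = J*l
(-102 + 94)*G(-9, 7) = (-102 + 94)*(7*(-9)) = -8*(-63) = 504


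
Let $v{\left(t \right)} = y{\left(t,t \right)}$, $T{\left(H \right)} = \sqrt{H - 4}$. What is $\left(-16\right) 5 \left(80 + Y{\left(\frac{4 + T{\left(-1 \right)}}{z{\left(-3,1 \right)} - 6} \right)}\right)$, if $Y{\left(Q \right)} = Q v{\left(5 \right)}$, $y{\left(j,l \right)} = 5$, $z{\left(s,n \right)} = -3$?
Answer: $- \frac{56000}{9} + \frac{400 i \sqrt{5}}{9} \approx -6222.2 + 99.381 i$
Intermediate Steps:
$T{\left(H \right)} = \sqrt{-4 + H}$
$v{\left(t \right)} = 5$
$Y{\left(Q \right)} = 5 Q$ ($Y{\left(Q \right)} = Q 5 = 5 Q$)
$\left(-16\right) 5 \left(80 + Y{\left(\frac{4 + T{\left(-1 \right)}}{z{\left(-3,1 \right)} - 6} \right)}\right) = \left(-16\right) 5 \left(80 + 5 \frac{4 + \sqrt{-4 - 1}}{-3 - 6}\right) = - 80 \left(80 + 5 \frac{4 + \sqrt{-5}}{-9}\right) = - 80 \left(80 + 5 \left(4 + i \sqrt{5}\right) \left(- \frac{1}{9}\right)\right) = - 80 \left(80 + 5 \left(- \frac{4}{9} - \frac{i \sqrt{5}}{9}\right)\right) = - 80 \left(80 - \left(\frac{20}{9} + \frac{5 i \sqrt{5}}{9}\right)\right) = - 80 \left(\frac{700}{9} - \frac{5 i \sqrt{5}}{9}\right) = - \frac{56000}{9} + \frac{400 i \sqrt{5}}{9}$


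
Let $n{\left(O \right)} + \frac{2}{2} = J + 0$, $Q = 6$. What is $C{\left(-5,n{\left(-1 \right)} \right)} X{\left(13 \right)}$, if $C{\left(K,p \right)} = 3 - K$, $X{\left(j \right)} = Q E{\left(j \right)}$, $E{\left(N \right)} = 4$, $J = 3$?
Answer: $192$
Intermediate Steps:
$n{\left(O \right)} = 2$ ($n{\left(O \right)} = -1 + \left(3 + 0\right) = -1 + 3 = 2$)
$X{\left(j \right)} = 24$ ($X{\left(j \right)} = 6 \cdot 4 = 24$)
$C{\left(-5,n{\left(-1 \right)} \right)} X{\left(13 \right)} = \left(3 - -5\right) 24 = \left(3 + 5\right) 24 = 8 \cdot 24 = 192$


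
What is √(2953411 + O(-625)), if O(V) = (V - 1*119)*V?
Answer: √3418411 ≈ 1848.9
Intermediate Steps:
O(V) = V*(-119 + V) (O(V) = (V - 119)*V = (-119 + V)*V = V*(-119 + V))
√(2953411 + O(-625)) = √(2953411 - 625*(-119 - 625)) = √(2953411 - 625*(-744)) = √(2953411 + 465000) = √3418411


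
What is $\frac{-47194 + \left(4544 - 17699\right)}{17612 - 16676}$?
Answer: $- \frac{60349}{936} \approx -64.475$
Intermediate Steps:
$\frac{-47194 + \left(4544 - 17699\right)}{17612 - 16676} = \frac{-47194 - 13155}{936} = \left(-60349\right) \frac{1}{936} = - \frac{60349}{936}$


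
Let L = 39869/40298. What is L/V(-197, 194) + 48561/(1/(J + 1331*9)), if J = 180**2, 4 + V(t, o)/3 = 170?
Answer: 43249189061933945/20068404 ≈ 2.1551e+9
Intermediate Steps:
V(t, o) = 498 (V(t, o) = -12 + 3*170 = -12 + 510 = 498)
L = 39869/40298 (L = 39869*(1/40298) = 39869/40298 ≈ 0.98935)
J = 32400
L/V(-197, 194) + 48561/(1/(J + 1331*9)) = (39869/40298)/498 + 48561/(1/(32400 + 1331*9)) = (39869/40298)*(1/498) + 48561/(1/(32400 + 11979)) = 39869/20068404 + 48561/(1/44379) = 39869/20068404 + 48561*44379 = 39869/20068404 + 2155088619 = 43249189061933945/20068404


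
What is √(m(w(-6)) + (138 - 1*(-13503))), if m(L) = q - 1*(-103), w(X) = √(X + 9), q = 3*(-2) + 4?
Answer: √13742 ≈ 117.23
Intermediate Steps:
q = -2 (q = -6 + 4 = -2)
w(X) = √(9 + X)
m(L) = 101 (m(L) = -2 - 1*(-103) = -2 + 103 = 101)
√(m(w(-6)) + (138 - 1*(-13503))) = √(101 + (138 - 1*(-13503))) = √(101 + (138 + 13503)) = √(101 + 13641) = √13742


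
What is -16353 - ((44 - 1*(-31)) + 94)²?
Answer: -44914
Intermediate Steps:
-16353 - ((44 - 1*(-31)) + 94)² = -16353 - ((44 + 31) + 94)² = -16353 - (75 + 94)² = -16353 - 1*169² = -16353 - 1*28561 = -16353 - 28561 = -44914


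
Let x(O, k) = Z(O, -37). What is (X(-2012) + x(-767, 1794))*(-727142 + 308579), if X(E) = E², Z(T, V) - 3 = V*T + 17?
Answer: -1706290067709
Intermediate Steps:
Z(T, V) = 20 + T*V (Z(T, V) = 3 + (V*T + 17) = 3 + (T*V + 17) = 3 + (17 + T*V) = 20 + T*V)
x(O, k) = 20 - 37*O (x(O, k) = 20 + O*(-37) = 20 - 37*O)
(X(-2012) + x(-767, 1794))*(-727142 + 308579) = ((-2012)² + (20 - 37*(-767)))*(-727142 + 308579) = (4048144 + (20 + 28379))*(-418563) = (4048144 + 28399)*(-418563) = 4076543*(-418563) = -1706290067709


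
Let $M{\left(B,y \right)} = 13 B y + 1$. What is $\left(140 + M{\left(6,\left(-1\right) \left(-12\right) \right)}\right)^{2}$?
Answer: $1159929$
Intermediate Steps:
$M{\left(B,y \right)} = 1 + 13 B y$ ($M{\left(B,y \right)} = 13 B y + 1 = 1 + 13 B y$)
$\left(140 + M{\left(6,\left(-1\right) \left(-12\right) \right)}\right)^{2} = \left(140 + \left(1 + 13 \cdot 6 \left(\left(-1\right) \left(-12\right)\right)\right)\right)^{2} = \left(140 + \left(1 + 13 \cdot 6 \cdot 12\right)\right)^{2} = \left(140 + \left(1 + 936\right)\right)^{2} = \left(140 + 937\right)^{2} = 1077^{2} = 1159929$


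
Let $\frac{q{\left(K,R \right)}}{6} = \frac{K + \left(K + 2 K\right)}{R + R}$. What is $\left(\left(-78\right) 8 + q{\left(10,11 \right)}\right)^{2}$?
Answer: $\frac{45481536}{121} \approx 3.7588 \cdot 10^{5}$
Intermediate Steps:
$q{\left(K,R \right)} = \frac{12 K}{R}$ ($q{\left(K,R \right)} = 6 \frac{K + \left(K + 2 K\right)}{R + R} = 6 \frac{K + 3 K}{2 R} = 6 \cdot 4 K \frac{1}{2 R} = 6 \frac{2 K}{R} = \frac{12 K}{R}$)
$\left(\left(-78\right) 8 + q{\left(10,11 \right)}\right)^{2} = \left(\left(-78\right) 8 + 12 \cdot 10 \cdot \frac{1}{11}\right)^{2} = \left(-624 + 12 \cdot 10 \cdot \frac{1}{11}\right)^{2} = \left(-624 + \frac{120}{11}\right)^{2} = \left(- \frac{6744}{11}\right)^{2} = \frac{45481536}{121}$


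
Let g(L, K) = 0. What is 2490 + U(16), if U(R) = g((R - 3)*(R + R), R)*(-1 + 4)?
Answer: 2490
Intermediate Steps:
U(R) = 0 (U(R) = 0*(-1 + 4) = 0*3 = 0)
2490 + U(16) = 2490 + 0 = 2490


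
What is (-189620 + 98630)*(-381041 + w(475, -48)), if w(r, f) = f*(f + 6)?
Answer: 34487484750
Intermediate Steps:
w(r, f) = f*(6 + f)
(-189620 + 98630)*(-381041 + w(475, -48)) = (-189620 + 98630)*(-381041 - 48*(6 - 48)) = -90990*(-381041 - 48*(-42)) = -90990*(-381041 + 2016) = -90990*(-379025) = 34487484750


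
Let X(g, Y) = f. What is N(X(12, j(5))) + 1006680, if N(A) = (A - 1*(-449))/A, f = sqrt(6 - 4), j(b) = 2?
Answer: 1006681 + 449*sqrt(2)/2 ≈ 1.0070e+6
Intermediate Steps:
f = sqrt(2) ≈ 1.4142
X(g, Y) = sqrt(2)
N(A) = (449 + A)/A (N(A) = (A + 449)/A = (449 + A)/A)
N(X(12, j(5))) + 1006680 = (449 + sqrt(2))/(sqrt(2)) + 1006680 = (sqrt(2)/2)*(449 + sqrt(2)) + 1006680 = sqrt(2)*(449 + sqrt(2))/2 + 1006680 = 1006680 + sqrt(2)*(449 + sqrt(2))/2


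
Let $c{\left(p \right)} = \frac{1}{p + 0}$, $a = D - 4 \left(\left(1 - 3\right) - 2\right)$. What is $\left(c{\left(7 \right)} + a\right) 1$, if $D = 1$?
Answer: $\frac{120}{7} \approx 17.143$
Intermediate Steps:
$a = 17$ ($a = 1 - 4 \left(\left(1 - 3\right) - 2\right) = 1 - 4 \left(-2 - 2\right) = 1 - -16 = 1 + 16 = 17$)
$c{\left(p \right)} = \frac{1}{p}$
$\left(c{\left(7 \right)} + a\right) 1 = \left(\frac{1}{7} + 17\right) 1 = \frac{120}{7} \cdot 1 = \frac{120}{7}$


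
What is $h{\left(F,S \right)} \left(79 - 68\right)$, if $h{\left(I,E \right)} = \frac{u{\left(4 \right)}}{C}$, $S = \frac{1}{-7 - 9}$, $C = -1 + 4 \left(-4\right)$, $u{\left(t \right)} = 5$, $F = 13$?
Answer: $- \frac{55}{17} \approx -3.2353$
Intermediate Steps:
$C = -17$ ($C = -1 - 16 = -17$)
$S = - \frac{1}{16}$ ($S = \frac{1}{-16} = - \frac{1}{16} \approx -0.0625$)
$h{\left(I,E \right)} = - \frac{5}{17}$ ($h{\left(I,E \right)} = \frac{5}{-17} = 5 \left(- \frac{1}{17}\right) = - \frac{5}{17}$)
$h{\left(F,S \right)} \left(79 - 68\right) = - \frac{5 \left(79 - 68\right)}{17} = \left(- \frac{5}{17}\right) 11 = - \frac{55}{17}$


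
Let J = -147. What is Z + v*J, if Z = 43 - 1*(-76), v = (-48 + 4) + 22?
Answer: 3353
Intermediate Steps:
v = -22 (v = -44 + 22 = -22)
Z = 119 (Z = 43 + 76 = 119)
Z + v*J = 119 - 22*(-147) = 119 + 3234 = 3353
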